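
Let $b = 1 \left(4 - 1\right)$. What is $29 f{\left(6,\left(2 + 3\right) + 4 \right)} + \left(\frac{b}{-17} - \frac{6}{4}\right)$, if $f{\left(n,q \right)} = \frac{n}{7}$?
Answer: $\frac{5517}{238} \approx 23.181$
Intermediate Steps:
$b = 3$ ($b = 1 \cdot 3 = 3$)
$f{\left(n,q \right)} = \frac{n}{7}$ ($f{\left(n,q \right)} = n \frac{1}{7} = \frac{n}{7}$)
$29 f{\left(6,\left(2 + 3\right) + 4 \right)} + \left(\frac{b}{-17} - \frac{6}{4}\right) = 29 \cdot \frac{1}{7} \cdot 6 + \left(\frac{3}{-17} - \frac{6}{4}\right) = 29 \cdot \frac{6}{7} + \left(3 \left(- \frac{1}{17}\right) - \frac{3}{2}\right) = \frac{174}{7} - \frac{57}{34} = \frac{5517}{238}$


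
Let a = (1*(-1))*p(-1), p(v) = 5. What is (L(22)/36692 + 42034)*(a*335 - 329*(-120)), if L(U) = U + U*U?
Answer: 29153553222685/18346 ≈ 1.5891e+9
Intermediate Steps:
L(U) = U + U²
a = -5 (a = (1*(-1))*5 = -1*5 = -5)
(L(22)/36692 + 42034)*(a*335 - 329*(-120)) = ((22*(1 + 22))/36692 + 42034)*(-5*335 - 329*(-120)) = ((22*23)*(1/36692) + 42034)*(-1675 + 39480) = (506*(1/36692) + 42034)*37805 = (253/18346 + 42034)*37805 = (771156017/18346)*37805 = 29153553222685/18346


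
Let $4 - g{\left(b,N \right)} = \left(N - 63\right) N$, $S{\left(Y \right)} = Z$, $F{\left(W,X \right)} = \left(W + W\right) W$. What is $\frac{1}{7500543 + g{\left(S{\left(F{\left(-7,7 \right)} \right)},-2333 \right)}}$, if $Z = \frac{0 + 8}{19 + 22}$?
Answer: $\frac{1}{1910679} \approx 5.2337 \cdot 10^{-7}$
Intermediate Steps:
$F{\left(W,X \right)} = 2 W^{2}$ ($F{\left(W,X \right)} = 2 W W = 2 W^{2}$)
$Z = \frac{8}{41} \approx 0.19512$
$S{\left(Y \right)} = \frac{8}{41}$
$g{\left(b,N \right)} = 4 - N \left(-63 + N\right)$ ($g{\left(b,N \right)} = 4 - \left(N - 63\right) N = 4 - \left(-63 + N\right) N = 4 - N \left(-63 + N\right)$)
$\frac{1}{7500543 + g{\left(S{\left(F{\left(-7,7 \right)} \right)},-2333 \right)}} = \frac{1}{7500543 + \left(4 - \left(-2333\right)^{2} + 63 \left(-2333\right)\right)} = \frac{1}{7500543 - 5589864} = \frac{1}{1910679}$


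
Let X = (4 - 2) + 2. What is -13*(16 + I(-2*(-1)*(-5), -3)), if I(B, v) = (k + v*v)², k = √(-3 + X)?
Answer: -1508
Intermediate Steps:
X = 4 (X = 2 + 2 = 4)
k = 1 (k = √(-3 + 4) = √1 = 1)
I(B, v) = (1 + v²)² (I(B, v) = (1 + v*v)² = (1 + v²)²)
-13*(16 + I(-2*(-1)*(-5), -3)) = -13*(16 + (1 + (-3)²)²) = -13*(16 + (1 + 9)²) = -13*(16 + 10²) = -13*(16 + 100) = -13*116 = -1508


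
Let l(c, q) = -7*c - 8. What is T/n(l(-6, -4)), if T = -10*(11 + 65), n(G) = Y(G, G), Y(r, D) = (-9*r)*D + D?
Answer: 76/1037 ≈ 0.073288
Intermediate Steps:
l(c, q) = -8 - 7*c
Y(r, D) = D - 9*D*r (Y(r, D) = -9*D*r + D = D - 9*D*r)
n(G) = G*(1 - 9*G)
T = -760 (T = -10*76 = -760)
T/n(l(-6, -4)) = -760*1/((1 - 9*(-8 - 7*(-6)))*(-8 - 7*(-6))) = -760*1/((1 - 9*(-8 + 42))*(-8 + 42)) = -760*1/(34*(1 - 9*34)) = -760*1/(34*(1 - 306)) = -760/(34*(-305)) = -760/(-10370) = -760*(-1/10370) = 76/1037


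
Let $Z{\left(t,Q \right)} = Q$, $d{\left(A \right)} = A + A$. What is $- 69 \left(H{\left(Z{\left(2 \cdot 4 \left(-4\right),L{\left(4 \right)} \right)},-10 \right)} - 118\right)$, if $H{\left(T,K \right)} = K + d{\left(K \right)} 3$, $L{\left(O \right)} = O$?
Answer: $12972$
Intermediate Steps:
$d{\left(A \right)} = 2 A$
$H{\left(T,K \right)} = 7 K$ ($H{\left(T,K \right)} = K + 2 K 3 = K + 6 K = 7 K$)
$- 69 \left(H{\left(Z{\left(2 \cdot 4 \left(-4\right),L{\left(4 \right)} \right)},-10 \right)} - 118\right) = - 69 \left(7 \left(-10\right) - 118\right) = - 69 \left(-70 - 118\right) = \left(-69\right) \left(-188\right) = 12972$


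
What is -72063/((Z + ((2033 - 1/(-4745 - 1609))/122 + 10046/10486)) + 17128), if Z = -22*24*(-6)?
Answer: -292886420821092/82560870823757 ≈ -3.5475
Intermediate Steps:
Z = 3168 (Z = -528*(-6) = 3168)
-72063/((Z + ((2033 - 1/(-4745 - 1609))/122 + 10046/10486)) + 17128) = -72063/((3168 + ((2033 - 1/(-4745 - 1609))/122 + 10046/10486)) + 17128) = -72063/((3168 + ((2033 - 1/(-6354))*(1/122) + 10046*(1/10486))) + 17128) = -72063/((3168 + ((2033 - 1*(-1/6354))*(1/122) + 5023/5243)) + 17128) = -72063/((3168 + ((2033 + 1/6354)*(1/122) + 5023/5243)) + 17128) = -72063/((3168 + ((12917683/6354)*(1/122) + 5023/5243)) + 17128) = -72063/((3168 + (12917683/775188 + 5023/5243)) + 17128) = -72063/((3168 + 71621181293/4064310684) + 17128) = -72063/(12947357428205/4064310684 + 17128) = -72063/82560870823757/4064310684 = -72063*4064310684/82560870823757 = -292886420821092/82560870823757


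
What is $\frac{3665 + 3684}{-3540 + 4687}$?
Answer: $\frac{7349}{1147} \approx 6.4072$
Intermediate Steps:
$\frac{3665 + 3684}{-3540 + 4687} = \frac{7349}{1147}$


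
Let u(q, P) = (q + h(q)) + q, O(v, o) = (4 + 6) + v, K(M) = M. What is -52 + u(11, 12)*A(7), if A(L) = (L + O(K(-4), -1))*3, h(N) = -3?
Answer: 689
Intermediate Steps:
O(v, o) = 10 + v
A(L) = 18 + 3*L (A(L) = (L + (10 - 4))*3 = (L + 6)*3 = (6 + L)*3 = 18 + 3*L)
u(q, P) = -3 + 2*q (u(q, P) = (q - 3) + q = (-3 + q) + q = -3 + 2*q)
-52 + u(11, 12)*A(7) = -52 + (-3 + 2*11)*(18 + 3*7) = -52 + (-3 + 22)*(18 + 21) = -52 + 19*39 = -52 + 741 = 689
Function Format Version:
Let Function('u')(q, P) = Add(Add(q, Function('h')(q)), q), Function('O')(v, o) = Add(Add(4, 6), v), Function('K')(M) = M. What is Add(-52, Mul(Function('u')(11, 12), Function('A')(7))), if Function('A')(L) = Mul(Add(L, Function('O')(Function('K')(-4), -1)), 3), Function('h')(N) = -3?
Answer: 689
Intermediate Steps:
Function('O')(v, o) = Add(10, v)
Function('A')(L) = Add(18, Mul(3, L)) (Function('A')(L) = Mul(Add(L, Add(10, -4)), 3) = Mul(Add(L, 6), 3) = Mul(Add(6, L), 3) = Add(18, Mul(3, L)))
Function('u')(q, P) = Add(-3, Mul(2, q)) (Function('u')(q, P) = Add(Add(q, -3), q) = Add(Add(-3, q), q) = Add(-3, Mul(2, q)))
Add(-52, Mul(Function('u')(11, 12), Function('A')(7))) = Add(-52, Mul(Add(-3, Mul(2, 11)), Add(18, Mul(3, 7)))) = Add(-52, Mul(Add(-3, 22), Add(18, 21))) = Add(-52, Mul(19, 39)) = Add(-52, 741) = 689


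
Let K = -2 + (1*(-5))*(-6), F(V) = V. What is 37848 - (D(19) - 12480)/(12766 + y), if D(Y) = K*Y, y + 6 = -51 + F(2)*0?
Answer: 481022180/12709 ≈ 37849.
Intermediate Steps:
K = 28 (K = -2 - 5*(-6) = -2 + 30 = 28)
y = -57 (y = -6 + (-51 + 2*0) = -6 + (-51 + 0) = -6 - 51 = -57)
D(Y) = 28*Y
37848 - (D(19) - 12480)/(12766 + y) = 37848 - (28*19 - 12480)/(12766 - 57) = 37848 - (532 - 12480)/12709 = 37848 - (-11948)/12709 = 37848 - 1*(-11948/12709) = 37848 + 11948/12709 = 481022180/12709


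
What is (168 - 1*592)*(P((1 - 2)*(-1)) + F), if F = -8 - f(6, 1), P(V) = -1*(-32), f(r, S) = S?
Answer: -9752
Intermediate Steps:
P(V) = 32
F = -9 (F = -8 - 1*1 = -8 - 1 = -9)
(168 - 1*592)*(P((1 - 2)*(-1)) + F) = (168 - 1*592)*(32 - 9) = (168 - 592)*23 = -424*23 = -9752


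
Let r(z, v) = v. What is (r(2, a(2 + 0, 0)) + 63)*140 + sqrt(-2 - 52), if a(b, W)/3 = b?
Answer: 9660 + 3*I*sqrt(6) ≈ 9660.0 + 7.3485*I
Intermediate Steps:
a(b, W) = 3*b
(r(2, a(2 + 0, 0)) + 63)*140 + sqrt(-2 - 52) = (3*(2 + 0) + 63)*140 + sqrt(-2 - 52) = (3*2 + 63)*140 + sqrt(-54) = (6 + 63)*140 + 3*I*sqrt(6) = 69*140 + 3*I*sqrt(6) = 9660 + 3*I*sqrt(6)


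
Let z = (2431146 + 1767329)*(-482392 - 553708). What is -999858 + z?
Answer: -4350040947358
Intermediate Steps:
z = -4350039947500 (z = 4198475*(-1036100) = -4350039947500)
-999858 + z = -999858 - 4350039947500 = -4350040947358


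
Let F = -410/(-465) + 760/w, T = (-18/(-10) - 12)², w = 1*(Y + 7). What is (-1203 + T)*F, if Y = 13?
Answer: -33115328/775 ≈ -42729.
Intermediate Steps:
w = 20 (w = 1*(13 + 7) = 1*20 = 20)
T = 2601/25 (T = (-18*(-⅒) - 12)² = (9/5 - 12)² = (-51/5)² = 2601/25 ≈ 104.04)
F = 3616/93 (F = -410/(-465) + 760/20 = -410*(-1/465) + 760*(1/20) = 82/93 + 38 = 3616/93 ≈ 38.882)
(-1203 + T)*F = (-1203 + 2601/25)*(3616/93) = -27474/25*3616/93 = -33115328/775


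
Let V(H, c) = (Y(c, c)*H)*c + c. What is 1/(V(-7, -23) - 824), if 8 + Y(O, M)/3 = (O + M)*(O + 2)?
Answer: 1/461867 ≈ 2.1651e-6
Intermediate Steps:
Y(O, M) = -24 + 3*(2 + O)*(M + O) (Y(O, M) = -24 + 3*((O + M)*(O + 2)) = -24 + 3*((M + O)*(2 + O)) = -24 + 3*((2 + O)*(M + O)) = -24 + 3*(2 + O)*(M + O))
V(H, c) = c + H*c*(-24 + 6*c² + 12*c) (V(H, c) = ((-24 + 3*c² + 6*c + 6*c + 3*c*c)*H)*c + c = ((-24 + 3*c² + 6*c + 6*c + 3*c²)*H)*c + c = ((-24 + 6*c² + 12*c)*H)*c + c = (H*(-24 + 6*c² + 12*c))*c + c = H*c*(-24 + 6*c² + 12*c) + c = c + H*c*(-24 + 6*c² + 12*c))
1/(V(-7, -23) - 824) = 1/(-23*(1 + 6*(-7)*(-4 + (-23)² + 2*(-23))) - 824) = 1/(-23*(1 + 6*(-7)*(-4 + 529 - 46)) - 824) = 1/(-23*(1 + 6*(-7)*479) - 824) = 1/(-23*(1 - 20118) - 824) = 1/(-23*(-20117) - 824) = 1/(462691 - 824) = 1/461867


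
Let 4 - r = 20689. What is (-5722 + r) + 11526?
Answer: -14881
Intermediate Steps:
r = -20685 (r = 4 - 1*20689 = 4 - 20689 = -20685)
(-5722 + r) + 11526 = (-5722 - 20685) + 11526 = -26407 + 11526 = -14881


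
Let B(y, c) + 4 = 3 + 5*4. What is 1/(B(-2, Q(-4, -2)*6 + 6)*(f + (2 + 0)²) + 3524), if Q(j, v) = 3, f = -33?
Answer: 1/2973 ≈ 0.00033636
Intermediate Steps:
B(y, c) = 19 (B(y, c) = -4 + (3 + 5*4) = -4 + (3 + 20) = -4 + 23 = 19)
1/(B(-2, Q(-4, -2)*6 + 6)*(f + (2 + 0)²) + 3524) = 1/(19*(-33 + (2 + 0)²) + 3524) = 1/(19*(-33 + 2²) + 3524) = 1/(19*(-33 + 4) + 3524) = 1/(19*(-29) + 3524) = 1/(-551 + 3524) = 1/2973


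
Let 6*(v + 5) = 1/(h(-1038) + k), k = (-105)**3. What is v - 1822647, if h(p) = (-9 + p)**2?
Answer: -671639971393/368496 ≈ -1.8227e+6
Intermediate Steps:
k = -1157625
v = -1842481/368496 (v = -5 + 1/(6*((-9 - 1038)**2 - 1157625)) = -5 + 1/(6*((-1047)**2 - 1157625)) = -5 + 1/(6*(1096209 - 1157625)) = -5 + (1/6)/(-61416) = -5 + (1/6)*(-1/61416) = -5 - 1/368496 = -1842481/368496 ≈ -5.0000)
v - 1822647 = -1842481/368496 - 1822647 = -671639971393/368496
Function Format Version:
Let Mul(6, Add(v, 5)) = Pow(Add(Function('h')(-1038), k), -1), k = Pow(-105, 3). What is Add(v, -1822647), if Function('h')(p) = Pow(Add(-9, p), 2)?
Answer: Rational(-671639971393, 368496) ≈ -1.8227e+6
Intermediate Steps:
k = -1157625
v = Rational(-1842481, 368496) (v = Add(-5, Mul(Rational(1, 6), Pow(Add(Pow(Add(-9, -1038), 2), -1157625), -1))) = Add(-5, Mul(Rational(1, 6), Pow(Add(Pow(-1047, 2), -1157625), -1))) = Add(-5, Mul(Rational(1, 6), Pow(Add(1096209, -1157625), -1))) = Add(-5, Mul(Rational(1, 6), Pow(-61416, -1))) = Add(-5, Mul(Rational(1, 6), Rational(-1, 61416))) = Add(-5, Rational(-1, 368496)) = Rational(-1842481, 368496) ≈ -5.0000)
Add(v, -1822647) = Add(Rational(-1842481, 368496), -1822647) = Rational(-671639971393, 368496)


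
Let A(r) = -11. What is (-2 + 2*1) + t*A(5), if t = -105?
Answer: 1155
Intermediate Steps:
(-2 + 2*1) + t*A(5) = (-2 + 2*1) - 105*(-11) = (-2 + 2) + 1155 = 0 + 1155 = 1155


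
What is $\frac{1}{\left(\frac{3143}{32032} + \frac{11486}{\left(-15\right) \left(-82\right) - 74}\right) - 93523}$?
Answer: $- \frac{1322464}{123667530927} \approx -1.0694 \cdot 10^{-5}$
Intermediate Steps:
$\frac{1}{\left(\frac{3143}{32032} + \frac{11486}{\left(-15\right) \left(-82\right) - 74}\right) - 93523} = \frac{1}{\left(3143 \cdot \frac{1}{32032} + \frac{11486}{1230 - 74}\right) - 93523} = \frac{1}{\left(\frac{449}{4576} + \frac{11486}{1156}\right) - 93523} = \frac{1}{\left(\frac{449}{4576} + 11486 \cdot \frac{1}{1156}\right) - 93523} = \frac{1}{\left(\frac{449}{4576} + \frac{5743}{578}\right) - 93523} = \frac{1}{\frac{13269745}{1322464} - 93523} = \frac{1}{- \frac{123667530927}{1322464}} = - \frac{1322464}{123667530927}$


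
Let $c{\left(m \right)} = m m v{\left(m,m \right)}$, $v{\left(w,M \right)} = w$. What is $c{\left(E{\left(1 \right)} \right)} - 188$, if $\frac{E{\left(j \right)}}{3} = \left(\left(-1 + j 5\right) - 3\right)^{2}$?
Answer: $-161$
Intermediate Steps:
$E{\left(j \right)} = 3 \left(-4 + 5 j\right)^{2}$ ($E{\left(j \right)} = 3 \left(\left(-1 + j 5\right) - 3\right)^{2} = 3 \left(\left(-1 + 5 j\right) - 3\right)^{2} = 3 \left(-4 + 5 j\right)^{2}$)
$c{\left(m \right)} = m^{3}$ ($c{\left(m \right)} = m m m = m^{2} m = m^{3}$)
$c{\left(E{\left(1 \right)} \right)} - 188 = \left(3 \left(-4 + 5 \cdot 1\right)^{2}\right)^{3} - 188 = \left(3 \left(-4 + 5\right)^{2}\right)^{3} - 188 = \left(3 \cdot 1^{2}\right)^{3} - 188 = \left(3 \cdot 1\right)^{3} - 188 = 3^{3} - 188 = 27 - 188 = -161$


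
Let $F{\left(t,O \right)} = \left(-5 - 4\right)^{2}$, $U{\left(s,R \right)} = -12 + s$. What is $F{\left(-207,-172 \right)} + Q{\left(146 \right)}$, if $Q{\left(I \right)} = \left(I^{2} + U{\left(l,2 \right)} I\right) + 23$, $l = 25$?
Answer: $23318$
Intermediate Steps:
$F{\left(t,O \right)} = 81$ ($F{\left(t,O \right)} = \left(-9\right)^{2} = 81$)
$Q{\left(I \right)} = 23 + I^{2} + 13 I$ ($Q{\left(I \right)} = \left(I^{2} + \left(-12 + 25\right) I\right) + 23 = \left(I^{2} + 13 I\right) + 23 = 23 + I^{2} + 13 I$)
$F{\left(-207,-172 \right)} + Q{\left(146 \right)} = 81 + \left(23 + 146^{2} + 13 \cdot 146\right) = 81 + \left(23 + 21316 + 1898\right) = 81 + 23237 = 23318$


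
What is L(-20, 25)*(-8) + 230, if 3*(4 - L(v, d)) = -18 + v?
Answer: 290/3 ≈ 96.667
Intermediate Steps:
L(v, d) = 10 - v/3 (L(v, d) = 4 - (-18 + v)/3 = 4 + (6 - v/3) = 10 - v/3)
L(-20, 25)*(-8) + 230 = (10 - 1/3*(-20))*(-8) + 230 = (10 + 20/3)*(-8) + 230 = (50/3)*(-8) + 230 = -400/3 + 230 = 290/3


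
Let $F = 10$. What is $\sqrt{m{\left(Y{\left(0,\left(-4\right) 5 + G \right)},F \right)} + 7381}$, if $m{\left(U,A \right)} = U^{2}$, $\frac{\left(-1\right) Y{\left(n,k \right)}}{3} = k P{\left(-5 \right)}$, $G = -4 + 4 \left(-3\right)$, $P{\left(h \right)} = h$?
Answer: $\sqrt{298981} \approx 546.79$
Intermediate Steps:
$G = -16$ ($G = -4 - 12 = -16$)
$Y{\left(n,k \right)} = 15 k$ ($Y{\left(n,k \right)} = - 3 k \left(-5\right) = - 3 \left(- 5 k\right) = 15 k$)
$\sqrt{m{\left(Y{\left(0,\left(-4\right) 5 + G \right)},F \right)} + 7381} = \sqrt{\left(15 \left(\left(-4\right) 5 - 16\right)\right)^{2} + 7381} = \sqrt{\left(15 \left(-20 - 16\right)\right)^{2} + 7381} = \sqrt{\left(15 \left(-36\right)\right)^{2} + 7381} = \sqrt{\left(-540\right)^{2} + 7381} = \sqrt{291600 + 7381} = \sqrt{298981}$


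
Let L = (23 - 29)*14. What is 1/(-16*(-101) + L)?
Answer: 1/1532 ≈ 0.00065274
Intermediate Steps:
L = -84 (L = -6*14 = -84)
1/(-16*(-101) + L) = 1/(-16*(-101) - 84) = 1/(1616 - 84) = 1/1532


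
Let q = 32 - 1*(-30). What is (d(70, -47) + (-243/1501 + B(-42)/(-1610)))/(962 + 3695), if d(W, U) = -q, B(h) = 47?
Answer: -150291597/11254152770 ≈ -0.013354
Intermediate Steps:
q = 62 (q = 32 + 30 = 62)
d(W, U) = -62 (d(W, U) = -1*62 = -62)
(d(70, -47) + (-243/1501 + B(-42)/(-1610)))/(962 + 3695) = (-62 + (-243/1501 + 47/(-1610)))/(962 + 3695) = (-62 + (-243*1/1501 + 47*(-1/1610)))/4657 = (-62 + (-243/1501 - 47/1610))*(1/4657) = (-62 - 461777/2416610)*(1/4657) = -150291597/2416610*1/4657 = -150291597/11254152770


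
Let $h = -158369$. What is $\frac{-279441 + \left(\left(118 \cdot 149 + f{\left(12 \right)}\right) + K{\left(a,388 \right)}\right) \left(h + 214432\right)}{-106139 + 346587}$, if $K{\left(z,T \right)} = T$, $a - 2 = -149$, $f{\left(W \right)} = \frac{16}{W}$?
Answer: $\frac{3021742259}{721344} \approx 4189.0$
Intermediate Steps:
$a = -147$ ($a = 2 - 149 = -147$)
$\frac{-279441 + \left(\left(118 \cdot 149 + f{\left(12 \right)}\right) + K{\left(a,388 \right)}\right) \left(h + 214432\right)}{-106139 + 346587} = \frac{-279441 + \left(\left(118 \cdot 149 + \frac{16}{12}\right) + 388\right) \left(-158369 + 214432\right)}{-106139 + 346587} = \frac{-279441 + \left(\left(17582 + 16 \cdot \frac{1}{12}\right) + 388\right) 56063}{240448} = \left(-279441 + \left(\left(17582 + \frac{4}{3}\right) + 388\right) 56063\right) \frac{1}{240448} = \left(-279441 + \left(\frac{52750}{3} + 388\right) 56063\right) \frac{1}{240448} = \left(-279441 + \frac{53914}{3} \cdot 56063\right) \frac{1}{240448} = \left(-279441 + \frac{3022580582}{3}\right) \frac{1}{240448} = \frac{3021742259}{3} \cdot \frac{1}{240448} = \frac{3021742259}{721344}$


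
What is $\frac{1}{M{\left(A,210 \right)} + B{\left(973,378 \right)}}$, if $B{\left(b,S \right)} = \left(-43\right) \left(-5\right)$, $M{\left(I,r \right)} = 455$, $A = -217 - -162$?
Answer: $\frac{1}{670} \approx 0.0014925$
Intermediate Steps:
$A = -55$ ($A = -217 + 162 = -55$)
$B{\left(b,S \right)} = 215$
$\frac{1}{M{\left(A,210 \right)} + B{\left(973,378 \right)}} = \frac{1}{455 + 215} = \frac{1}{670}$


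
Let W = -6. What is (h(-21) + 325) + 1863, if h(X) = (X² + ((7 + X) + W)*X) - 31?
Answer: 3018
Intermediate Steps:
h(X) = -31 + X² + X*(1 + X) (h(X) = (X² + ((7 + X) - 6)*X) - 31 = (X² + (1 + X)*X) - 31 = (X² + X*(1 + X)) - 31 = -31 + X² + X*(1 + X))
(h(-21) + 325) + 1863 = ((-31 - 21 + 2*(-21)²) + 325) + 1863 = ((-31 - 21 + 2*441) + 325) + 1863 = ((-31 - 21 + 882) + 325) + 1863 = (830 + 325) + 1863 = 1155 + 1863 = 3018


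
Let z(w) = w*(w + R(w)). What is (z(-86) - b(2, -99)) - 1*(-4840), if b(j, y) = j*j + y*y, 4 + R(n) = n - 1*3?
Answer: 10429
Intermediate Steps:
R(n) = -7 + n (R(n) = -4 + (n - 1*3) = -4 + (n - 3) = -4 + (-3 + n) = -7 + n)
z(w) = w*(-7 + 2*w) (z(w) = w*(w + (-7 + w)) = w*(-7 + 2*w))
b(j, y) = j² + y²
(z(-86) - b(2, -99)) - 1*(-4840) = (-86*(-7 + 2*(-86)) - (2² + (-99)²)) - 1*(-4840) = (-86*(-7 - 172) - (4 + 9801)) + 4840 = (-86*(-179) - 1*9805) + 4840 = (15394 - 9805) + 4840 = 5589 + 4840 = 10429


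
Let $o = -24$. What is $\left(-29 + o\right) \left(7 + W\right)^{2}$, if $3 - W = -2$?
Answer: $-7632$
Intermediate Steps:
$W = 5$ ($W = 3 - -2 = 3 + 2 = 5$)
$\left(-29 + o\right) \left(7 + W\right)^{2} = \left(-29 - 24\right) \left(7 + 5\right)^{2} = - 53 \cdot 12^{2} = \left(-53\right) 144 = -7632$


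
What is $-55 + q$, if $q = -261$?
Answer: $-316$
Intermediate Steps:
$-55 + q = -55 - 261 = -316$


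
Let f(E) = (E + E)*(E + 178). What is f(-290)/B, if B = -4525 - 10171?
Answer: -8120/1837 ≈ -4.4202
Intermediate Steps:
B = -14696
f(E) = 2*E*(178 + E) (f(E) = (2*E)*(178 + E) = 2*E*(178 + E))
f(-290)/B = (2*(-290)*(178 - 290))/(-14696) = (2*(-290)*(-112))*(-1/14696) = 64960*(-1/14696) = -8120/1837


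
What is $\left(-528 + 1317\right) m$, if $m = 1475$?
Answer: $1163775$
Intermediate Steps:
$\left(-528 + 1317\right) m = \left(-528 + 1317\right) 1475 = 789 \cdot 1475 = 1163775$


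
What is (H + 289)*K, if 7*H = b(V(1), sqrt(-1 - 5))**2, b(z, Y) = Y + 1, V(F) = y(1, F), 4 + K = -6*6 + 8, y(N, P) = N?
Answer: -64576/7 - 64*I*sqrt(6)/7 ≈ -9225.1 - 22.395*I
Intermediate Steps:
K = -32 (K = -4 + (-6*6 + 8) = -4 + (-36 + 8) = -4 - 28 = -32)
V(F) = 1
b(z, Y) = 1 + Y
H = (1 + I*sqrt(6))**2/7 (H = (1 + sqrt(-1 - 5))**2/7 = (1 + sqrt(-6))**2/7 = (1 + I*sqrt(6))**2/7 ≈ -0.71429 + 0.69985*I)
(H + 289)*K = ((1 + I*sqrt(6))**2/7 + 289)*(-32) = (289 + (1 + I*sqrt(6))**2/7)*(-32) = -9248 - 32*(1 + I*sqrt(6))**2/7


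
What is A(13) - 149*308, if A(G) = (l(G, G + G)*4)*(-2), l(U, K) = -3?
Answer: -45868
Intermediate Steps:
A(G) = 24 (A(G) = -3*4*(-2) = -12*(-2) = 24)
A(13) - 149*308 = 24 - 149*308 = 24 - 45892 = -45868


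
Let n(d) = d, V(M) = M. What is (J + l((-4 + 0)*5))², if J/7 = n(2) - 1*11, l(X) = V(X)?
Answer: 6889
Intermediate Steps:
l(X) = X
J = -63 (J = 7*(2 - 1*11) = 7*(2 - 11) = 7*(-9) = -63)
(J + l((-4 + 0)*5))² = (-63 + (-4 + 0)*5)² = (-63 - 4*5)² = (-63 - 20)² = (-83)² = 6889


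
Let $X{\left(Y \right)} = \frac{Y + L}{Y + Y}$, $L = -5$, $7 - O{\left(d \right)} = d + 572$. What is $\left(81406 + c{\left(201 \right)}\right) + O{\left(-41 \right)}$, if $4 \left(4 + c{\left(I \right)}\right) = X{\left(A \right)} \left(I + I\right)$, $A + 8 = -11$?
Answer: $\frac{1537888}{19} \approx 80942.0$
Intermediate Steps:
$A = -19$ ($A = -8 - 11 = -19$)
$O{\left(d \right)} = -565 - d$ ($O{\left(d \right)} = 7 - \left(d + 572\right) = 7 - \left(572 + d\right) = -565 - d$)
$X{\left(Y \right)} = \frac{-5 + Y}{2 Y}$ ($X{\left(Y \right)} = \frac{Y - 5}{Y + Y} = \frac{-5 + Y}{2 Y}$)
$c{\left(I \right)} = -4 + \frac{6 I}{19}$ ($c{\left(I \right)} = -4 + \frac{\frac{-5 - 19}{2 \left(-19\right)} \left(I + I\right)}{4} = -4 + \frac{\frac{1}{2} \left(- \frac{1}{19}\right) \left(-24\right) 2 I}{4} = -4 + \frac{\frac{12}{19} \cdot 2 I}{4} = -4 + \frac{\frac{24}{19} I}{4} = -4 + \frac{6 I}{19}$)
$\left(81406 + c{\left(201 \right)}\right) + O{\left(-41 \right)} = \left(81406 + \left(-4 + \frac{6}{19} \cdot 201\right)\right) - 524 = \left(81406 + \left(-4 + \frac{1206}{19}\right)\right) + \left(-565 + 41\right) = \left(81406 + \frac{1130}{19}\right) - 524 = \frac{1547844}{19} - 524 = \frac{1537888}{19}$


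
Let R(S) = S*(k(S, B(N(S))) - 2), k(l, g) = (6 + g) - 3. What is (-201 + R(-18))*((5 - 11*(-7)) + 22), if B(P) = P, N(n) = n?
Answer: 10920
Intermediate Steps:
k(l, g) = 3 + g
R(S) = S*(1 + S) (R(S) = S*((3 + S) - 2) = S*(1 + S))
(-201 + R(-18))*((5 - 11*(-7)) + 22) = (-201 - 18*(1 - 18))*((5 - 11*(-7)) + 22) = (-201 - 18*(-17))*((5 + 77) + 22) = (-201 + 306)*(82 + 22) = 105*104 = 10920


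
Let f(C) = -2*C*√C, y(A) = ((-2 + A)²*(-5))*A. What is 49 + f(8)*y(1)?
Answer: 49 + 160*√2 ≈ 275.27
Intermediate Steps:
y(A) = -5*A*(-2 + A)² (y(A) = (-5*(-2 + A)²)*A = -5*A*(-2 + A)²)
f(C) = -2*C^(3/2)
49 + f(8)*y(1) = 49 + (-32*√2)*(-5*1*(-2 + 1)²) = 49 + (-32*√2)*(-5*1*(-1)²) = 49 + (-32*√2)*(-5*1*1) = 49 - 32*√2*(-5) = 49 + 160*√2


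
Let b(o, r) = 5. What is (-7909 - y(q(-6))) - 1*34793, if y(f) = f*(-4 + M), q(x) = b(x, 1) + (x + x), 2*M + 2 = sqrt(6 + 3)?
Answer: -85453/2 ≈ -42727.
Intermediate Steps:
M = 1/2 (M = -1 + sqrt(6 + 3)/2 = -1 + sqrt(9)/2 = -1 + (1/2)*3 = -1 + 3/2 = 1/2 ≈ 0.50000)
q(x) = 5 + 2*x (q(x) = 5 + (x + x) = 5 + 2*x)
y(f) = -7*f/2 (y(f) = f*(-4 + 1/2) = f*(-7/2) = -7*f/2)
(-7909 - y(q(-6))) - 1*34793 = (-7909 - (-7)*(5 + 2*(-6))/2) - 1*34793 = (-7909 - (-7)*(5 - 12)/2) - 34793 = (-7909 - (-7)*(-7)/2) - 34793 = (-7909 - 1*49/2) - 34793 = (-7909 - 49/2) - 34793 = -15867/2 - 34793 = -85453/2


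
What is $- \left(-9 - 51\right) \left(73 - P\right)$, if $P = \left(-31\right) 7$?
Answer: $17400$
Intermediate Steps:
$P = -217$
$- \left(-9 - 51\right) \left(73 - P\right) = - \left(-9 - 51\right) \left(73 - -217\right) = - \left(-9 - 51\right) \left(73 + 217\right) = - \left(-60\right) 290 = \left(-1\right) \left(-17400\right) = 17400$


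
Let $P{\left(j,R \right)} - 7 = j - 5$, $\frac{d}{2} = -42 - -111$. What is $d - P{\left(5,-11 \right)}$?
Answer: $131$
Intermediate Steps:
$d = 138$ ($d = 2 \left(-42 - -111\right) = 2 \left(-42 + 111\right) = 2 \cdot 69 = 138$)
$P{\left(j,R \right)} = 2 + j$ ($P{\left(j,R \right)} = 7 + \left(j - 5\right) = 7 + \left(-5 + j\right) = 2 + j$)
$d - P{\left(5,-11 \right)} = 138 - \left(2 + 5\right) = 138 - 7 = 131$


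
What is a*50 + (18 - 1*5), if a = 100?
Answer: 5013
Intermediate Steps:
a*50 + (18 - 1*5) = 100*50 + (18 - 1*5) = 5000 + (18 - 5) = 5000 + 13 = 5013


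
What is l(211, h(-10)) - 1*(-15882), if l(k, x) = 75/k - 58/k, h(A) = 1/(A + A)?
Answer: 3351119/211 ≈ 15882.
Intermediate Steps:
h(A) = 1/(2*A)
l(k, x) = 17/k
l(211, h(-10)) - 1*(-15882) = 17/211 - 1*(-15882) = 17*(1/211) + 15882 = 17/211 + 15882 = 3351119/211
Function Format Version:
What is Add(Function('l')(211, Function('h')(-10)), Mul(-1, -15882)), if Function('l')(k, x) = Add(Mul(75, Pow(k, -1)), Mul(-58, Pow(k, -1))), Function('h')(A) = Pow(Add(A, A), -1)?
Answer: Rational(3351119, 211) ≈ 15882.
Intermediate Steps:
Function('h')(A) = Mul(Rational(1, 2), Pow(A, -1)) (Function('h')(A) = Pow(Mul(2, A), -1) = Mul(Rational(1, 2), Pow(A, -1)))
Function('l')(k, x) = Mul(17, Pow(k, -1))
Add(Function('l')(211, Function('h')(-10)), Mul(-1, -15882)) = Add(Mul(17, Pow(211, -1)), Mul(-1, -15882)) = Add(Mul(17, Rational(1, 211)), 15882) = Add(Rational(17, 211), 15882) = Rational(3351119, 211)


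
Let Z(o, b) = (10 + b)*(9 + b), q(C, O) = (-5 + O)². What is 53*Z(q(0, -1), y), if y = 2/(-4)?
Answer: 17119/4 ≈ 4279.8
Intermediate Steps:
y = -½ (y = 2*(-¼) = -½ ≈ -0.50000)
Z(o, b) = (9 + b)*(10 + b)
53*Z(q(0, -1), y) = 53*(90 + (-½)² + 19*(-½)) = 53*(90 + ¼ - 19/2) = 53*(323/4) = 17119/4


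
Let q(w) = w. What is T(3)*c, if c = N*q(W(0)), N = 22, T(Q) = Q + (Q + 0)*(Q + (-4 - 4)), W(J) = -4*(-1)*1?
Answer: -1056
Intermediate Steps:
W(J) = 4 (W(J) = 4*1 = 4)
T(Q) = Q + Q*(-8 + Q) (T(Q) = Q + Q*(Q - 8) = Q + Q*(-8 + Q))
c = 88 (c = 22*4 = 88)
T(3)*c = (3*(-7 + 3))*88 = (3*(-4))*88 = -12*88 = -1056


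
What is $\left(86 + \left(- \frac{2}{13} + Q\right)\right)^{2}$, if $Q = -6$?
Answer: $\frac{1077444}{169} \approx 6375.4$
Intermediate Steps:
$\left(86 + \left(- \frac{2}{13} + Q\right)\right)^{2} = \left(86 - \left(6 + \frac{2}{13}\right)\right)^{2} = \left(86 - \frac{80}{13}\right)^{2} = \left(\frac{1038}{13}\right)^{2} = \frac{1077444}{169}$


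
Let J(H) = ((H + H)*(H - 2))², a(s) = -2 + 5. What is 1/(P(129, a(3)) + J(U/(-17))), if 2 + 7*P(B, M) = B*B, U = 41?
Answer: 83521/236351917 ≈ 0.00035338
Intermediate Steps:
a(s) = 3
P(B, M) = -2/7 + B²/7 (P(B, M) = -2/7 + (B*B)/7 = -2/7 + B²/7)
J(H) = 4*H²*(-2 + H)² (J(H) = ((2*H)*(-2 + H))² = (2*H*(-2 + H))² = 4*H²*(-2 + H)²)
1/(P(129, a(3)) + J(U/(-17))) = 1/((-2/7 + (⅐)*129²) + 4*(41/(-17))²*(-2 + 41/(-17))²) = 1/((-2/7 + (⅐)*16641) + 4*(41*(-1/17))²*(-2 + 41*(-1/17))²) = 1/((-2/7 + 16641/7) + 4*(-41/17)²*(-2 - 41/17)²) = 1/(2377 + 4*(1681/289)*(-75/17)²) = 1/(2377 + 4*(1681/289)*(5625/289)) = 1/(2377 + 37822500/83521) = 1/(236351917/83521) = 83521/236351917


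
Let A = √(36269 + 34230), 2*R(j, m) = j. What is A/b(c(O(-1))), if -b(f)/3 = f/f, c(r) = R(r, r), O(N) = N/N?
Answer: -√70499/3 ≈ -88.505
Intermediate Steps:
R(j, m) = j/2
O(N) = 1
c(r) = r/2
b(f) = -3 (b(f) = -3*f/f = -3*1 = -3)
A = √70499 ≈ 265.52
A/b(c(O(-1))) = √70499/(-3) = √70499*(-⅓) = -√70499/3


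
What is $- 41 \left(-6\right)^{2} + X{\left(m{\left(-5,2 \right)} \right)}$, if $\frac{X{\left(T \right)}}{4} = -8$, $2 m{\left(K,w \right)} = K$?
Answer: $-1508$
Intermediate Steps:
$m{\left(K,w \right)} = \frac{K}{2}$
$X{\left(T \right)} = -32$ ($X{\left(T \right)} = 4 \left(-8\right) = -32$)
$- 41 \left(-6\right)^{2} + X{\left(m{\left(-5,2 \right)} \right)} = - 41 \left(-6\right)^{2} - 32 = \left(-41\right) 36 - 32 = -1476 - 32 = -1508$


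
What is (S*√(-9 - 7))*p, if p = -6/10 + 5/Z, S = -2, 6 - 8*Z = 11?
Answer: 344*I/5 ≈ 68.8*I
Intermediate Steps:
Z = -5/8 (Z = ¾ - ⅛*11 = ¾ - 11/8 = -5/8 ≈ -0.62500)
p = -43/5 (p = -6/10 + 5/(-5/8) = -6*⅒ + 5*(-8/5) = -⅗ - 8 = -43/5 ≈ -8.6000)
(S*√(-9 - 7))*p = -2*√(-9 - 7)*(-43/5) = -8*I*(-43/5) = 344*I/5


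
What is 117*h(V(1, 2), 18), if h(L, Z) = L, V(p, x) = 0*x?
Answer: 0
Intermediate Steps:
V(p, x) = 0
117*h(V(1, 2), 18) = 117*0 = 0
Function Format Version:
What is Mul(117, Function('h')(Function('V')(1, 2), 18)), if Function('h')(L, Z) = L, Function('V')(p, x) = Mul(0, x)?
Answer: 0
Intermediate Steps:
Function('V')(p, x) = 0
Mul(117, Function('h')(Function('V')(1, 2), 18)) = Mul(117, 0) = 0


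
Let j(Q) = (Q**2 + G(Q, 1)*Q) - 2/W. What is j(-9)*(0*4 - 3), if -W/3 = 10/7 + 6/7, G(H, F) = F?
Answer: -1735/8 ≈ -216.88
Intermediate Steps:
W = -48/7 (W = -3*(10/7 + 6/7) = -3*16/7 = -48/7 ≈ -6.8571)
j(Q) = 7/24 + Q + Q**2 (j(Q) = (Q**2 + 1*Q) - 2/(-48/7) = (Q**2 + Q) - 2*(-7/48) = (Q + Q**2) + 7/24 = 7/24 + Q + Q**2)
j(-9)*(0*4 - 3) = (7/24 - 9 + (-9)**2)*(0*4 - 3) = (7/24 - 9 + 81)*(0 - 3) = (1735/24)*(-3) = -1735/8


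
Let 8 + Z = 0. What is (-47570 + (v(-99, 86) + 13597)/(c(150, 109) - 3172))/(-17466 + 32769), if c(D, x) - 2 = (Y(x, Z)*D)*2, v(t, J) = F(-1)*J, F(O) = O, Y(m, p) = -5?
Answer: -74055137/23821670 ≈ -3.1087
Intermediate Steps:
Z = -8 (Z = -8 + 0 = -8)
v(t, J) = -J
c(D, x) = 2 - 10*D (c(D, x) = 2 - 5*D*2 = 2 - 10*D)
(-47570 + (v(-99, 86) + 13597)/(c(150, 109) - 3172))/(-17466 + 32769) = (-47570 + (-1*86 + 13597)/((2 - 10*150) - 3172))/(-17466 + 32769) = (-47570 + (-86 + 13597)/((2 - 1500) - 3172))/15303 = (-47570 + 13511/(-1498 - 3172))*(1/15303) = (-47570 + 13511/(-4670))*(1/15303) = (-47570 + 13511*(-1/4670))*(1/15303) = (-47570 - 13511/4670)*(1/15303) = -222165411/4670*1/15303 = -74055137/23821670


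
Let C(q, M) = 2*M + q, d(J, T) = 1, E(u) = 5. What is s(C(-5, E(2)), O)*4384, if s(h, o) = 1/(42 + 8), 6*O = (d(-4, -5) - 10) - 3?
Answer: 2192/25 ≈ 87.680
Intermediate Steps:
O = -2 (O = ((1 - 10) - 3)/6 = (-9 - 3)/6 = (⅙)*(-12) = -2)
C(q, M) = q + 2*M
s(h, o) = 1/50
s(C(-5, E(2)), O)*4384 = (1/50)*4384 = 2192/25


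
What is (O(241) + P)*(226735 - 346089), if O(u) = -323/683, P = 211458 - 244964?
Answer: 2731406861034/683 ≈ 3.9991e+9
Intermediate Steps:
P = -33506
O(u) = -323/683 (O(u) = -323*1/683 = -323/683)
(O(241) + P)*(226735 - 346089) = (-323/683 - 33506)*(226735 - 346089) = -22884921/683*(-119354) = 2731406861034/683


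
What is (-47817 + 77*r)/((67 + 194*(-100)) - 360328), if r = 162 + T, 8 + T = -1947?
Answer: 10934/22333 ≈ 0.48959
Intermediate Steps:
T = -1955 (T = -8 - 1947 = -1955)
r = -1793 (r = 162 - 1955 = -1793)
(-47817 + 77*r)/((67 + 194*(-100)) - 360328) = (-47817 + 77*(-1793))/((67 + 194*(-100)) - 360328) = (-47817 - 138061)/((67 - 19400) - 360328) = -185878/(-19333 - 360328) = -185878/(-379661) = -185878*(-1/379661) = 10934/22333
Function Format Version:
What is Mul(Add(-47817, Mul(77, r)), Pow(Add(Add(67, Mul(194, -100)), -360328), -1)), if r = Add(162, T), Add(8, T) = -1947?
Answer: Rational(10934, 22333) ≈ 0.48959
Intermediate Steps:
T = -1955 (T = Add(-8, -1947) = -1955)
r = -1793 (r = Add(162, -1955) = -1793)
Mul(Add(-47817, Mul(77, r)), Pow(Add(Add(67, Mul(194, -100)), -360328), -1)) = Mul(Add(-47817, Mul(77, -1793)), Pow(Add(Add(67, Mul(194, -100)), -360328), -1)) = Mul(Add(-47817, -138061), Pow(Add(Add(67, -19400), -360328), -1)) = Mul(-185878, Pow(Add(-19333, -360328), -1)) = Mul(-185878, Pow(-379661, -1)) = Mul(-185878, Rational(-1, 379661)) = Rational(10934, 22333)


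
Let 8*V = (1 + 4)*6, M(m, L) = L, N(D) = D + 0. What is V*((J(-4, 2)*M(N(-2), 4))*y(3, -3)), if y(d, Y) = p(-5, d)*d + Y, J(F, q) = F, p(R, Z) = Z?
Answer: -360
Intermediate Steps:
N(D) = D
y(d, Y) = Y + d**2 (y(d, Y) = d*d + Y = d**2 + Y = Y + d**2)
V = 15/4 (V = ((1 + 4)*6)/8 = (5*6)/8 = (1/8)*30 = 15/4 ≈ 3.7500)
V*((J(-4, 2)*M(N(-2), 4))*y(3, -3)) = 15*((-4*4)*(-3 + 3**2))/4 = 15*(-16*(-3 + 9))/4 = 15*(-16*6)/4 = (15/4)*(-96) = -360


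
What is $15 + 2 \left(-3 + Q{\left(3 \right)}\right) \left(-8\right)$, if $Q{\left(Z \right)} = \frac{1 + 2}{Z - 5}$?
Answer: $87$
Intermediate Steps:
$Q{\left(Z \right)} = \frac{3}{-5 + Z}$
$15 + 2 \left(-3 + Q{\left(3 \right)}\right) \left(-8\right) = 15 + 2 \left(-3 + \frac{3}{-5 + 3}\right) \left(-8\right) = 15 + 2 \left(-3 + \frac{3}{-2}\right) \left(-8\right) = 15 + 2 \left(-3 + 3 \left(- \frac{1}{2}\right)\right) \left(-8\right) = 15 + 2 \left(-3 - \frac{3}{2}\right) \left(-8\right) = 15 + 2 \left(- \frac{9}{2}\right) \left(-8\right) = 15 - -72 = 15 + 72 = 87$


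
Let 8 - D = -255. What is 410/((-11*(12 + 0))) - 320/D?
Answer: -75035/17358 ≈ -4.3228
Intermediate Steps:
D = 263 (D = 8 - 1*(-255) = 8 + 255 = 263)
410/((-11*(12 + 0))) - 320/D = 410/((-11*(12 + 0))) - 320/263 = 410/((-11*12)) - 320*1/263 = 410/(-132) - 320/263 = 410*(-1/132) - 320/263 = -205/66 - 320/263 = -75035/17358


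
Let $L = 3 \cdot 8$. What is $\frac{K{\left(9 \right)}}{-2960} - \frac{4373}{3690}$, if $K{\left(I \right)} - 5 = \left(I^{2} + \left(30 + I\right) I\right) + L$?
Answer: $- \frac{1464517}{1092240} \approx -1.3408$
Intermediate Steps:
$L = 24$
$K{\left(I \right)} = 29 + I^{2} + I \left(30 + I\right)$ ($K{\left(I \right)} = 5 + \left(\left(I^{2} + \left(30 + I\right) I\right) + 24\right) = 5 + \left(\left(I^{2} + I \left(30 + I\right)\right) + 24\right) = 5 + \left(24 + I^{2} + I \left(30 + I\right)\right) = 29 + I^{2} + I \left(30 + I\right)$)
$\frac{K{\left(9 \right)}}{-2960} - \frac{4373}{3690} = \frac{29 + 2 \cdot 9^{2} + 30 \cdot 9}{-2960} - \frac{4373}{3690} = \left(29 + 2 \cdot 81 + 270\right) \left(- \frac{1}{2960}\right) - \frac{4373}{3690} = \left(29 + 162 + 270\right) \left(- \frac{1}{2960}\right) - \frac{4373}{3690} = 461 \left(- \frac{1}{2960}\right) - \frac{4373}{3690} = - \frac{461}{2960} - \frac{4373}{3690} = - \frac{1464517}{1092240}$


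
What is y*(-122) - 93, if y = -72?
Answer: 8691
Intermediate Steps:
y*(-122) - 93 = -72*(-122) - 93 = 8784 - 93 = 8691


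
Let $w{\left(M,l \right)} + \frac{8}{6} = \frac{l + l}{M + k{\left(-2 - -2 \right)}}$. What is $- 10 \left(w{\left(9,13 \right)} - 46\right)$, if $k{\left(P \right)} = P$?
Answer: $\frac{4000}{9} \approx 444.44$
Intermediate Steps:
$w{\left(M,l \right)} = - \frac{4}{3} + \frac{2 l}{M}$ ($w{\left(M,l \right)} = - \frac{4}{3} + \frac{l + l}{M - 0} = - \frac{4}{3} + \frac{2 l}{M + \left(-2 + 2\right)} = - \frac{4}{3} + \frac{2 l}{M + 0} = - \frac{4}{3} + \frac{2 l}{M}$)
$- 10 \left(w{\left(9,13 \right)} - 46\right) = - 10 \left(\left(- \frac{4}{3} + 2 \cdot 13 \cdot \frac{1}{9}\right) - 46\right) = - 10 \left(\left(- \frac{4}{3} + \frac{26}{9}\right) - 46\right) = - 10 \left(\frac{14}{9} - 46\right) = \left(-10\right) \left(- \frac{400}{9}\right) = \frac{4000}{9}$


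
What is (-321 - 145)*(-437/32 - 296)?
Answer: 2308797/16 ≈ 1.4430e+5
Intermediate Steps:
(-321 - 145)*(-437/32 - 296) = -466*(-437*1/32 - 296) = -466*(-437/32 - 296) = -466*(-9909/32) = 2308797/16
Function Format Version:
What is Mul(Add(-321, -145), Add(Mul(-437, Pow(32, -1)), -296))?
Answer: Rational(2308797, 16) ≈ 1.4430e+5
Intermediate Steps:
Mul(Add(-321, -145), Add(Mul(-437, Pow(32, -1)), -296)) = Mul(-466, Add(Mul(-437, Rational(1, 32)), -296)) = Mul(-466, Add(Rational(-437, 32), -296)) = Mul(-466, Rational(-9909, 32)) = Rational(2308797, 16)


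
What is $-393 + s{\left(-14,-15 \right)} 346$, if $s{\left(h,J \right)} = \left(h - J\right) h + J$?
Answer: $-10427$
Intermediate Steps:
$s{\left(h,J \right)} = J + h \left(h - J\right)$ ($s{\left(h,J \right)} = h \left(h - J\right) + J = J + h \left(h - J\right)$)
$-393 + s{\left(-14,-15 \right)} 346 = -393 + \left(-15 + \left(-14\right)^{2} - \left(-15\right) \left(-14\right)\right) 346 = -393 + \left(-15 + 196 - 210\right) 346 = -393 - 10034 = -10427$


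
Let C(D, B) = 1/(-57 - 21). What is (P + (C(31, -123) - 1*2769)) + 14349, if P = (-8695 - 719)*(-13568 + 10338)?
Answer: 2372666399/78 ≈ 3.0419e+7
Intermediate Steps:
C(D, B) = -1/78 (C(D, B) = 1/(-78) = -1/78)
P = 30407220 (P = -9414*(-3230) = 30407220)
(P + (C(31, -123) - 1*2769)) + 14349 = (30407220 + (-1/78 - 1*2769)) + 14349 = (30407220 + (-1/78 - 2769)) + 14349 = (30407220 - 215983/78) + 14349 = 2371547177/78 + 14349 = 2372666399/78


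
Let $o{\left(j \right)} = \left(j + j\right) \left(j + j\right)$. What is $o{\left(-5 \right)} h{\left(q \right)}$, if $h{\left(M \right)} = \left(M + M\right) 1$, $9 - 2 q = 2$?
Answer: $700$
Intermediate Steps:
$q = \frac{7}{2}$ ($q = \frac{9}{2} - 1 = \frac{7}{2} \approx 3.5$)
$o{\left(j \right)} = 4 j^{2}$ ($o{\left(j \right)} = 2 j 2 j = 4 j^{2}$)
$h{\left(M \right)} = 2 M$ ($h{\left(M \right)} = 2 M 1 = 2 M$)
$o{\left(-5 \right)} h{\left(q \right)} = 4 \left(-5\right)^{2} \cdot 2 \cdot \frac{7}{2} = 4 \cdot 25 \cdot 7 = 100 \cdot 7 = 700$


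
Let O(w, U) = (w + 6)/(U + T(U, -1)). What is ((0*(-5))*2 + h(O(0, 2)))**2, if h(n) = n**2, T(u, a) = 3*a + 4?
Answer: 16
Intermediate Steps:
T(u, a) = 4 + 3*a
O(w, U) = (6 + w)/(1 + U) (O(w, U) = (w + 6)/(U + (4 + 3*(-1))) = (6 + w)/(U + (4 - 3)) = (6 + w)/(U + 1) = (6 + w)/(1 + U))
((0*(-5))*2 + h(O(0, 2)))**2 = ((0*(-5))*2 + ((6 + 0)/(1 + 2))**2)**2 = (0*2 + (6/3)**2)**2 = (0 + ((1/3)*6)**2)**2 = (0 + 2**2)**2 = (0 + 4)**2 = 4**2 = 16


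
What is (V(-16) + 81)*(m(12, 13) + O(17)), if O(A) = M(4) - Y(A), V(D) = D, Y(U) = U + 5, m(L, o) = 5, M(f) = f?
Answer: -845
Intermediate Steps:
Y(U) = 5 + U
O(A) = -1 - A (O(A) = 4 - (5 + A) = 4 + (-5 - A) = -1 - A)
(V(-16) + 81)*(m(12, 13) + O(17)) = (-16 + 81)*(5 + (-1 - 1*17)) = 65*(5 + (-1 - 17)) = 65*(5 - 18) = 65*(-13) = -845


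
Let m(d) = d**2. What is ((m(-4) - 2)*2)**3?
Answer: 21952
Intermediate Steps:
((m(-4) - 2)*2)**3 = (((-4)**2 - 2)*2)**3 = ((16 - 2)*2)**3 = (14*2)**3 = 28**3 = 21952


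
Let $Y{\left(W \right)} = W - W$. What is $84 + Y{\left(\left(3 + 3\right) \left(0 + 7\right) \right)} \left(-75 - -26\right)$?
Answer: $84$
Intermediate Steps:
$Y{\left(W \right)} = 0$
$84 + Y{\left(\left(3 + 3\right) \left(0 + 7\right) \right)} \left(-75 - -26\right) = 84 + 0 \left(-75 - -26\right) = 84 + 0 \left(-75 + 26\right) = 84 + 0 \left(-49\right) = 84 + 0 = 84$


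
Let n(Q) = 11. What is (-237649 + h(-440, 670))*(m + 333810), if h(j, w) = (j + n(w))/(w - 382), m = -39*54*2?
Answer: -1253266017051/16 ≈ -7.8329e+10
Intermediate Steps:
m = -4212 (m = -2106*2 = -1*4212 = -4212)
h(j, w) = (11 + j)/(-382 + w) (h(j, w) = (j + 11)/(w - 382) = (11 + j)/(-382 + w))
(-237649 + h(-440, 670))*(m + 333810) = (-237649 + (11 - 440)/(-382 + 670))*(-4212 + 333810) = (-237649 - 429/288)*329598 = (-237649 + (1/288)*(-429))*329598 = (-237649 - 143/96)*329598 = -22814447/96*329598 = -1253266017051/16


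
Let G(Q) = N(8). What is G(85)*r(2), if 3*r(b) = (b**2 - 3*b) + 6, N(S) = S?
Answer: 32/3 ≈ 10.667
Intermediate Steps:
r(b) = 2 - b + b**2/3 (r(b) = ((b**2 - 3*b) + 6)/3 = (6 + b**2 - 3*b)/3 = 2 - b + b**2/3)
G(Q) = 8
G(85)*r(2) = 8*(2 - 1*2 + (1/3)*2**2) = 8*(2 - 2 + (1/3)*4) = 8*(2 - 2 + 4/3) = 8*(4/3) = 32/3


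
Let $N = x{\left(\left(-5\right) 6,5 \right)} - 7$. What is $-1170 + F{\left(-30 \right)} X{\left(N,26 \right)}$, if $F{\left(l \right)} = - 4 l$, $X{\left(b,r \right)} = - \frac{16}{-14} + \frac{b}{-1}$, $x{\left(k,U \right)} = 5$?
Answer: $- \frac{5550}{7} \approx -792.86$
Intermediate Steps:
$N = -2$ ($N = 5 - 7 = -2$)
$X{\left(b,r \right)} = \frac{8}{7} - b$ ($X{\left(b,r \right)} = \left(-16\right) \left(- \frac{1}{14}\right) + b \left(-1\right) = \frac{8}{7} - b$)
$-1170 + F{\left(-30 \right)} X{\left(N,26 \right)} = -1170 + \left(-4\right) \left(-30\right) \left(\frac{8}{7} - -2\right) = -1170 + 120 \left(\frac{8}{7} + 2\right) = -1170 + 120 \cdot \frac{22}{7} = -1170 + \frac{2640}{7} = - \frac{5550}{7}$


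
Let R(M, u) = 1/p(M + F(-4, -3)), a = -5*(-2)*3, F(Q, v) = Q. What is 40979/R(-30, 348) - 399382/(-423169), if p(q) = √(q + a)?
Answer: 399382/423169 + 81958*I ≈ 0.94379 + 81958.0*I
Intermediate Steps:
a = 30 (a = 10*3 = 30)
p(q) = √(30 + q) (p(q) = √(q + 30) = √(30 + q))
R(M, u) = (26 + M)^(-½) (R(M, u) = 1/(√(30 + (M - 4))) = 1/(√(30 + (-4 + M))) = 1/(√(26 + M)) = (26 + M)^(-½))
40979/R(-30, 348) - 399382/(-423169) = 40979/((26 - 30)^(-½)) - 399382/(-423169) = 40979/((-4)^(-½)) - 399382*(-1/423169) = 40979/((-I/2)) + 399382/423169 = 40979*(2*I) + 399382/423169 = 81958*I + 399382/423169 = 399382/423169 + 81958*I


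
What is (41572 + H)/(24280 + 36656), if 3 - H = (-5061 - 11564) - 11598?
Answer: 11633/10156 ≈ 1.1454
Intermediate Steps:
H = 28226 (H = 3 - ((-5061 - 11564) - 11598) = 3 - (-16625 - 11598) = 3 - 1*(-28223) = 3 + 28223 = 28226)
(41572 + H)/(24280 + 36656) = (41572 + 28226)/(24280 + 36656) = 69798/60936 = 69798*(1/60936) = 11633/10156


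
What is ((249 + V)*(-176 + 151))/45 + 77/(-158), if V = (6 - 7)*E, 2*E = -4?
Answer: -198983/1422 ≈ -139.93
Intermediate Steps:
E = -2 (E = (1/2)*(-4) = -2)
V = 2 (V = (6 - 7)*(-2) = -1*(-2) = 2)
((249 + V)*(-176 + 151))/45 + 77/(-158) = ((249 + 2)*(-176 + 151))/45 + 77/(-158) = (251*(-25))*(1/45) + 77*(-1/158) = -6275*1/45 - 77/158 = -1255/9 - 77/158 = -198983/1422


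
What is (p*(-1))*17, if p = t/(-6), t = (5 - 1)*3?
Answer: 34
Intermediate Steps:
t = 12 (t = 4*3 = 12)
p = -2 (p = 12/(-6) = 12*(-⅙) = -2)
(p*(-1))*17 = -2*(-1)*17 = 2*17 = 34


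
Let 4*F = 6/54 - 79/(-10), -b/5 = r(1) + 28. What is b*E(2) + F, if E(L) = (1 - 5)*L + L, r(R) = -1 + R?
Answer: 303121/360 ≈ 842.00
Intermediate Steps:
E(L) = -3*L (E(L) = -4*L + L = -3*L)
b = -140 (b = -5*((-1 + 1) + 28) = -5*(0 + 28) = -5*28 = -140)
F = 721/360 (F = (6/54 - 79/(-10))/4 = (6*(1/54) - 79*(-1/10))/4 = (1/9 + 79/10)/4 = (1/4)*(721/90) = 721/360 ≈ 2.0028)
b*E(2) + F = -(-420)*2 + 721/360 = -140*(-6) + 721/360 = 840 + 721/360 = 303121/360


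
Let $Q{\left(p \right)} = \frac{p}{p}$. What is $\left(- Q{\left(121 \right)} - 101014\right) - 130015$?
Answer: $-231030$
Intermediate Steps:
$Q{\left(p \right)} = 1$
$\left(- Q{\left(121 \right)} - 101014\right) - 130015 = \left(\left(-1\right) 1 - 101014\right) - 130015 = \left(-1 - 101014\right) - 130015 = -101015 - 130015 = -231030$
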